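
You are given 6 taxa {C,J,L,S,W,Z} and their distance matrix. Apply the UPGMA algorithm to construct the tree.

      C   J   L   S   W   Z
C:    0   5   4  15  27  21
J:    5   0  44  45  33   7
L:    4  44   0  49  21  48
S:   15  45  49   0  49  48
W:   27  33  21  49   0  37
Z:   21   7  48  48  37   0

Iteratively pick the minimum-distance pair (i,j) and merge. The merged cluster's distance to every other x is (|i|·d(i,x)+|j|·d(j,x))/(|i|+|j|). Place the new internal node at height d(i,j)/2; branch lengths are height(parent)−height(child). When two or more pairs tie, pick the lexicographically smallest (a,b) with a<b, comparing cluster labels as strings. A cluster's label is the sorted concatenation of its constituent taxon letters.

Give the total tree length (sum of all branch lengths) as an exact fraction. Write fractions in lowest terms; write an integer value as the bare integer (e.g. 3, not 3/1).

2231/30

iteration 1: select C,L (d=4); attach at lengths (2, 2); label the merged cluster CL
  updated: d(CL,J)=49/2, d(CL,S)=32, d(CL,W)=24, d(CL,Z)=69/2
iteration 2: select J,Z (d=7); attach at lengths (7/2, 7/2); label the merged cluster JZ
  updated: d(CL,JZ)=59/2, d(JZ,S)=93/2, d(JZ,W)=35
iteration 3: select CL,W (d=24); attach at lengths (10, 12); label the merged cluster CLW
  updated: d(CLW,JZ)=94/3, d(CLW,S)=113/3
iteration 4: select CLW,JZ (d=94/3); attach at lengths (11/3, 73/6); label the merged cluster CJLWZ
  updated: d(CJLWZ,S)=206/5
iteration 5: select CJLWZ,S (d=206/5); attach at lengths (74/15, 103/5); label the merged cluster CJLSWZ
final tree: ((((C:2,L:2):10,W:12):11/3,(J:7/2,Z:7/2):73/6):74/15,S:103/5)
total length: 2231/30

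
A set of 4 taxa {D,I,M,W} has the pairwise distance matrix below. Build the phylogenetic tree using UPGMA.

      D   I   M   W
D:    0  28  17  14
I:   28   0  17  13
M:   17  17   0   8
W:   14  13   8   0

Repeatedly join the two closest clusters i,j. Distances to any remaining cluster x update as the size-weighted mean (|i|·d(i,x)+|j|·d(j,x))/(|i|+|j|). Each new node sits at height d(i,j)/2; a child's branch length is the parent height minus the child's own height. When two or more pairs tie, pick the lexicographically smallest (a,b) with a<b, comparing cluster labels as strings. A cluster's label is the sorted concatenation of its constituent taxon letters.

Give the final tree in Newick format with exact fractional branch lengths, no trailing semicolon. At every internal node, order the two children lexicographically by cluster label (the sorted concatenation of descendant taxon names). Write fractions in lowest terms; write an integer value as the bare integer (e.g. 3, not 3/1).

(D:59/6,(I:15/2,(M:4,W:4):7/2):7/3)

1. join M+W (d=8) ⇒ MW; edges |M|=4, |W|=4
  updated: d(D,MW)=31/2, d(I,MW)=15
2. join I+MW (d=15) ⇒ IMW; edges |I|=15/2, |MW|=7/2
  updated: d(D,IMW)=59/3
3. join D+IMW (d=59/3) ⇒ DIMW; edges |D|=59/6, |IMW|=7/3
final tree: (D:59/6,(I:15/2,(M:4,W:4):7/2):7/3)
total length: 187/6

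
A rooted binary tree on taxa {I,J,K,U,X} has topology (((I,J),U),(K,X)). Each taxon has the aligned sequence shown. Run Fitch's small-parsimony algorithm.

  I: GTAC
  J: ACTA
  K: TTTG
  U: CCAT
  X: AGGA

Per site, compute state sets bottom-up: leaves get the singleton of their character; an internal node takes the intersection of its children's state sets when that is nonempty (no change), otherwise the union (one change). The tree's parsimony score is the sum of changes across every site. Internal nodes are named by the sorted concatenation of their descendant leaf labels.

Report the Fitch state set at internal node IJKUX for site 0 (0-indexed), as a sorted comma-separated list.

A

site 0, node IJ: I={G} ∪ J={A} → {A,G} (+1)
site 0, node IJU: IJ={A,G} ∪ U={C} → {A,C,G} (+1)
site 0, node KX: K={T} ∪ X={A} → {A,T} (+1)
site 0, node IJKUX: IJU={A,C,G} ∩ KX={A,T} → {A} (+0)
site 1, node IJ: I={T} ∪ J={C} → {C,T} (+1)
site 1, node IJU: IJ={C,T} ∩ U={C} → {C} (+0)
site 1, node KX: K={T} ∪ X={G} → {G,T} (+1)
site 1, node IJKUX: IJU={C} ∪ KX={G,T} → {C,G,T} (+1)
site 2, node IJ: I={A} ∪ J={T} → {A,T} (+1)
site 2, node IJU: IJ={A,T} ∩ U={A} → {A} (+0)
site 2, node KX: K={T} ∪ X={G} → {G,T} (+1)
site 2, node IJKUX: IJU={A} ∪ KX={G,T} → {A,G,T} (+1)
site 3, node IJ: I={C} ∪ J={A} → {A,C} (+1)
site 3, node IJU: IJ={A,C} ∪ U={T} → {A,C,T} (+1)
site 3, node KX: K={G} ∪ X={A} → {A,G} (+1)
site 3, node IJKUX: IJU={A,C,T} ∩ KX={A,G} → {A} (+0)
per-site changes: [3, 3, 3, 3]; total = 12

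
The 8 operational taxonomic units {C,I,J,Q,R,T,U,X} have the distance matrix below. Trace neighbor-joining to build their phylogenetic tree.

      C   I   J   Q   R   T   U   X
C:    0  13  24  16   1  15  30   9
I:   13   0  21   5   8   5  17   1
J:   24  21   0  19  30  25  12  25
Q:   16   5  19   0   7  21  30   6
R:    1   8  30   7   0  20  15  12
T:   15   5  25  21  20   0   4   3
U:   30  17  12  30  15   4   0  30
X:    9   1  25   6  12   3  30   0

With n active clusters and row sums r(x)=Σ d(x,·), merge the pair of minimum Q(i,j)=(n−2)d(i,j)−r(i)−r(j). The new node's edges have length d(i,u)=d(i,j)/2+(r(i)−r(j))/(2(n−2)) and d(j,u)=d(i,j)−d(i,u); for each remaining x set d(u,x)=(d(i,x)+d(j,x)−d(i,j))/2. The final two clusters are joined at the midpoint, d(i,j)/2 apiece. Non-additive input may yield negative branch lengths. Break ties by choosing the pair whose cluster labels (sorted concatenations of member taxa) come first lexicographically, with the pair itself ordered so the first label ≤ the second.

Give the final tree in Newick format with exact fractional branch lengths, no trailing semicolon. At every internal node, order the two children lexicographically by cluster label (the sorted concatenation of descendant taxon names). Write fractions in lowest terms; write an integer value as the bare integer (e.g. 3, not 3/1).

(((((C:31/20,R:-11/20):319/48,Q:209/48):111/64,X:49/64):87/64,I:-71/64):375/128,((J:15/2,U:9/2):237/32,T:35/32):375/128)

1. join J+U (d=12, Q=-222) ⇒ JU; edges |J|=15/2, |U|=9/2
  updated: d(C,JU)=21, d(I,JU)=13, d(JU,Q)=37/2, d(JU,R)=33/2, d(JU,T)=17/2, d(JU,X)=43/2
2. join C+R (d=1, Q=-269/2) ⇒ CR; edges |C|=31/20, |R|=-11/20
  updated: d(CR,I)=10, d(CR,JU)=73/4, d(CR,Q)=11, d(CR,T)=17, d(CR,X)=10
3. join JU+T (d=17/2, Q=-401/4) ⇒ JTU; edges |JU|=237/32, |T|=35/32
  updated: d(CR,JTU)=107/8, d(I,JTU)=19/4, d(JTU,Q)=31/2, d(JTU,X)=8
4. join CR+Q (d=11, Q=-391/8) ⇒ CQR; edges |CR|=319/48, |Q|=209/48
  updated: d(CQR,I)=2, d(CQR,JTU)=143/16, d(CQR,X)=5/2
5. join CQR+X (d=5/2, Q=-319/16) ⇒ CQRX; edges |CQR|=111/64, |X|=49/64
  updated: d(CQRX,I)=1/4, d(CQRX,JTU)=231/32
6. join CQRX+I (d=1/4, Q=-391/32) ⇒ CIQRX; edges |CQRX|=87/64, |I|=-71/64
  updated: d(CIQRX,JTU)=375/64
7. join CIQRX+JTU (d=375/64) ⇒ CIJQRTUX; edges |CIQRX|=375/128, |JTU|=375/128
final tree: (((((C:31/20,R:-11/20):319/48,Q:209/48):111/64,X:49/64):87/64,I:-71/64):375/128,((J:15/2,U:9/2):237/32,T:35/32):375/128)
total length: 2631/64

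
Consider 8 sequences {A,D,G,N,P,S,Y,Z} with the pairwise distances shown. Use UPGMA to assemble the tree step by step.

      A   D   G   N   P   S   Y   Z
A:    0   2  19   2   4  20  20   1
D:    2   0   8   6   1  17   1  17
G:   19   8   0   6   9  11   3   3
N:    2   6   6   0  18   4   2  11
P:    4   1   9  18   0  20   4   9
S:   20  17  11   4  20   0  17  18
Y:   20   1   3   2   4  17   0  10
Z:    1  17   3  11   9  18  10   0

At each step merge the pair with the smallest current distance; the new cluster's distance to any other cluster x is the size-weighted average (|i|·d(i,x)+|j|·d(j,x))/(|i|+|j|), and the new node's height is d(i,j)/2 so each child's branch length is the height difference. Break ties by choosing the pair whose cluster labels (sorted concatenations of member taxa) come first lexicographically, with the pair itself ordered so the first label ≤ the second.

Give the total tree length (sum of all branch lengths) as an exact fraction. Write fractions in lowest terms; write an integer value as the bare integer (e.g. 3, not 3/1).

2963/105

step 1: merge (A,Z) at d=1; branch lengths A→1/2, Z→1/2; new cluster AZ
  updated: d(AZ,D)=19/2, d(AZ,G)=11, d(AZ,N)=13/2, d(AZ,P)=13/2, d(AZ,S)=19, d(AZ,Y)=15
step 2: merge (D,P) at d=1; branch lengths D→1/2, P→1/2; new cluster DP
  updated: d(AZ,DP)=8, d(DP,G)=17/2, d(DP,N)=12, d(DP,S)=37/2, d(DP,Y)=5/2
step 3: merge (N,Y) at d=2; branch lengths N→1, Y→1; new cluster NY
  updated: d(AZ,NY)=43/4, d(DP,NY)=29/4, d(G,NY)=9/2, d(NY,S)=21/2
step 4: merge (G,NY) at d=9/2; branch lengths G→9/4, NY→5/4; new cluster GNY
  updated: d(AZ,GNY)=65/6, d(DP,GNY)=23/3, d(GNY,S)=32/3
step 5: merge (DP,GNY) at d=23/3; branch lengths DP→10/3, GNY→19/12; new cluster DGNPY
  updated: d(AZ,DGNPY)=97/10, d(DGNPY,S)=69/5
step 6: merge (AZ,DGNPY) at d=97/10; branch lengths AZ→87/20, DGNPY→61/60; new cluster ADGNPYZ
  updated: d(ADGNPYZ,S)=107/7
step 7: merge (ADGNPYZ,S) at d=107/7; branch lengths ADGNPYZ→391/140, S→107/14; new cluster ADGNPSYZ
final tree: (((A:1/2,Z:1/2):87/20,((D:1/2,P:1/2):10/3,(G:9/4,(N:1,Y:1):5/4):19/12):61/60):391/140,S:107/14)
total length: 2963/105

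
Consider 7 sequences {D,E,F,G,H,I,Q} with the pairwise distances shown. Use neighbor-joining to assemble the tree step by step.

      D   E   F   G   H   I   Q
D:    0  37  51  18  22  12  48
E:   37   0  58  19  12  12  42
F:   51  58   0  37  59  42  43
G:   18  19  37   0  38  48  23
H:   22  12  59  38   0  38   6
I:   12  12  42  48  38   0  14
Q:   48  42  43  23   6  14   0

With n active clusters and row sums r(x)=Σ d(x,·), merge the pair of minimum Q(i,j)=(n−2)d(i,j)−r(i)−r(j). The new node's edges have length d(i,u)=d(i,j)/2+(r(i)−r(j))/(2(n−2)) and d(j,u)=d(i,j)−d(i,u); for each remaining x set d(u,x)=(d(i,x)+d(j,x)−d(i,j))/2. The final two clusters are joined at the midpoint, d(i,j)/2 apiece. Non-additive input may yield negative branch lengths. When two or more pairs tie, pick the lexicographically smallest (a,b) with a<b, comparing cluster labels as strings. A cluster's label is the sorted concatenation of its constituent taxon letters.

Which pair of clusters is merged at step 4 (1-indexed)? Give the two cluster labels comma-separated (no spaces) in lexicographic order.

step 1: merge (H,Q) at d=6, Q=-321; branch lengths H→29/10, Q→31/10; new cluster HQ
  updated: d(D,HQ)=32, d(E,HQ)=24, d(F,HQ)=48, d(G,HQ)=55/2, d(HQ,I)=23
step 2: merge (D,I) at d=12, Q=-239; branch lengths D→61/8, I→35/8; new cluster DI
  updated: d(DI,E)=37/2, d(DI,F)=81/2, d(DI,G)=27, d(DI,HQ)=43/2
step 3: merge (F,G) at d=37, Q=-183; branch lengths F→92/3, G→19/3; new cluster FG
  updated: d(DI,FG)=61/4, d(E,FG)=20, d(FG,HQ)=77/4
step 4: merge (DI,E) at d=37/2, Q=-323/4; branch lengths DI→119/16, E→177/16; new cluster DEI
  updated: d(DEI,FG)=67/8, d(DEI,HQ)=27/2
step 5: merge (DEI,FG) at d=67/8, Q=-329/8; branch lengths DEI→21/16, FG→113/16; new cluster DEFGI
  updated: d(DEFGI,HQ)=195/16
step 6: merge (DEFGI,HQ) at d=195/16; branch lengths DEFGI→195/32, HQ→195/32; new cluster DEFGHIQ
final tree: ((((D:61/8,I:35/8):119/16,E:177/16):21/16,(F:92/3,G:19/3):113/16):195/32,(H:29/10,Q:31/10):195/32)
total length: 1505/16

DI,E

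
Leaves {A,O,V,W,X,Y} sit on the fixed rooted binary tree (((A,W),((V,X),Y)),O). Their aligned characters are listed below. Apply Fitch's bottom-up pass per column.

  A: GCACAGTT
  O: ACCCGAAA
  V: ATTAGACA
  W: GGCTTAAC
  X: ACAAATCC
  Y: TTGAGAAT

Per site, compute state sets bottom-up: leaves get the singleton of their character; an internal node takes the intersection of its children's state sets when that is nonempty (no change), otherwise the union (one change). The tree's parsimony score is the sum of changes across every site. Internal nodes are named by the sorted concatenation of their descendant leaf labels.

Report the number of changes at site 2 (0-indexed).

AW@0: {G} ∩ {G} = {G} (intersection, +0)
VX@0: {A} ∩ {A} = {A} (intersection, +0)
VXY@0: {A} ∪ {T} = {A,T} (union, +1)
AVWXY@0: {G} ∪ {A,T} = {A,G,T} (union, +1)
AOVWXY@0: {A,G,T} ∩ {A} = {A} (intersection, +0)
AW@1: {C} ∪ {G} = {C,G} (union, +1)
VX@1: {T} ∪ {C} = {C,T} (union, +1)
VXY@1: {C,T} ∩ {T} = {T} (intersection, +0)
AVWXY@1: {C,G} ∪ {T} = {C,G,T} (union, +1)
AOVWXY@1: {C,G,T} ∩ {C} = {C} (intersection, +0)
AW@2: {A} ∪ {C} = {A,C} (union, +1)
VX@2: {T} ∪ {A} = {A,T} (union, +1)
VXY@2: {A,T} ∪ {G} = {A,G,T} (union, +1)
AVWXY@2: {A,C} ∩ {A,G,T} = {A} (intersection, +0)
AOVWXY@2: {A} ∪ {C} = {A,C} (union, +1)
AW@3: {C} ∪ {T} = {C,T} (union, +1)
VX@3: {A} ∩ {A} = {A} (intersection, +0)
VXY@3: {A} ∩ {A} = {A} (intersection, +0)
AVWXY@3: {C,T} ∪ {A} = {A,C,T} (union, +1)
AOVWXY@3: {A,C,T} ∩ {C} = {C} (intersection, +0)
AW@4: {A} ∪ {T} = {A,T} (union, +1)
VX@4: {G} ∪ {A} = {A,G} (union, +1)
VXY@4: {A,G} ∩ {G} = {G} (intersection, +0)
AVWXY@4: {A,T} ∪ {G} = {A,G,T} (union, +1)
AOVWXY@4: {A,G,T} ∩ {G} = {G} (intersection, +0)
AW@5: {G} ∪ {A} = {A,G} (union, +1)
VX@5: {A} ∪ {T} = {A,T} (union, +1)
VXY@5: {A,T} ∩ {A} = {A} (intersection, +0)
AVWXY@5: {A,G} ∩ {A} = {A} (intersection, +0)
AOVWXY@5: {A} ∩ {A} = {A} (intersection, +0)
AW@6: {T} ∪ {A} = {A,T} (union, +1)
VX@6: {C} ∩ {C} = {C} (intersection, +0)
VXY@6: {C} ∪ {A} = {A,C} (union, +1)
AVWXY@6: {A,T} ∩ {A,C} = {A} (intersection, +0)
AOVWXY@6: {A} ∩ {A} = {A} (intersection, +0)
AW@7: {T} ∪ {C} = {C,T} (union, +1)
VX@7: {A} ∪ {C} = {A,C} (union, +1)
VXY@7: {A,C} ∪ {T} = {A,C,T} (union, +1)
AVWXY@7: {C,T} ∩ {A,C,T} = {C,T} (intersection, +0)
AOVWXY@7: {C,T} ∪ {A} = {A,C,T} (union, +1)
per-site changes: [2, 3, 4, 2, 3, 2, 2, 4]; total = 22

4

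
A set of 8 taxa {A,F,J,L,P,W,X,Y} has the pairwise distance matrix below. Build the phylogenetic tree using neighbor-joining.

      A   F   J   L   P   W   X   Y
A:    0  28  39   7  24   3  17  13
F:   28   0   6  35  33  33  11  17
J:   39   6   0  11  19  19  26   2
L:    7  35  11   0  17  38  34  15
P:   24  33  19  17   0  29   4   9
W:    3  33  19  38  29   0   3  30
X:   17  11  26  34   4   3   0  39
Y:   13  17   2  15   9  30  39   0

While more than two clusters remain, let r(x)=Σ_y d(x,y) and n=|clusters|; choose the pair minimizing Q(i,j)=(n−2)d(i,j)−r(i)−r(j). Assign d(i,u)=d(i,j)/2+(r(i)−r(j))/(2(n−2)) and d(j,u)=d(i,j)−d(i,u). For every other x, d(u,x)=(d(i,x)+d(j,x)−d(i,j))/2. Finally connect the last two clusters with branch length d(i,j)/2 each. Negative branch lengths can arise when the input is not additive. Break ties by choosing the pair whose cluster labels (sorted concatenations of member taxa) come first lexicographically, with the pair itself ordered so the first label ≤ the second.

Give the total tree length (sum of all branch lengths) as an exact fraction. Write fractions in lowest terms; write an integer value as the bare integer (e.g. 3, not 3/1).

3473/64

step 1: merge (W,X) at d=3, Q=-271; branch lengths W→13/4, X→-1/4; new cluster WX
  updated: d(A,WX)=17/2, d(F,WX)=41/2, d(J,WX)=21, d(L,WX)=69/2, d(P,WX)=15, d(WX,Y)=33
step 2: merge (A,WX) at d=17/2, Q=-419/2; branch lengths A→59/20, WX→111/20; new cluster AWX
  updated: d(AWX,F)=20, d(AWX,J)=103/4, d(AWX,L)=33/2, d(AWX,P)=61/4, d(AWX,Y)=75/4
step 3: merge (F,J) at d=6, Q=-603/4; branch lengths F→285/32, J→-93/32; new cluster FJ
  updated: d(AWX,FJ)=159/8, d(FJ,L)=20, d(FJ,P)=23, d(FJ,Y)=13/2
step 4: merge (FJ,Y) at d=13/2, Q=-793/8; branch lengths FJ→317/48, Y→-5/48; new cluster FJY
  updated: d(AWX,FJY)=257/16, d(FJY,L)=57/4, d(FJY,P)=51/4
step 5: merge (AWX,L) at d=33/2, Q=-1001/16; branch lengths AWX→529/64, L→527/64; new cluster ALWX
  updated: d(ALWX,FJY)=221/32, d(ALWX,P)=63/8
step 6: merge (ALWX,FJY) at d=221/32, Q=-881/32; branch lengths ALWX→65/64, FJY→377/64; new cluster AFJLWXY
  updated: d(AFJLWXY,P)=439/64
step 7: merge (AFJLWXY,P) at d=439/64; branch lengths AFJLWXY→439/128, P→439/128; new cluster AFJLPWXY
final tree: ((((A:59/20,(W:13/4,X:-1/4):111/20):529/64,L:527/64):65/64,((F:285/32,J:-93/32):317/48,Y:-5/48):377/64):439/128,P:439/128)
total length: 3473/64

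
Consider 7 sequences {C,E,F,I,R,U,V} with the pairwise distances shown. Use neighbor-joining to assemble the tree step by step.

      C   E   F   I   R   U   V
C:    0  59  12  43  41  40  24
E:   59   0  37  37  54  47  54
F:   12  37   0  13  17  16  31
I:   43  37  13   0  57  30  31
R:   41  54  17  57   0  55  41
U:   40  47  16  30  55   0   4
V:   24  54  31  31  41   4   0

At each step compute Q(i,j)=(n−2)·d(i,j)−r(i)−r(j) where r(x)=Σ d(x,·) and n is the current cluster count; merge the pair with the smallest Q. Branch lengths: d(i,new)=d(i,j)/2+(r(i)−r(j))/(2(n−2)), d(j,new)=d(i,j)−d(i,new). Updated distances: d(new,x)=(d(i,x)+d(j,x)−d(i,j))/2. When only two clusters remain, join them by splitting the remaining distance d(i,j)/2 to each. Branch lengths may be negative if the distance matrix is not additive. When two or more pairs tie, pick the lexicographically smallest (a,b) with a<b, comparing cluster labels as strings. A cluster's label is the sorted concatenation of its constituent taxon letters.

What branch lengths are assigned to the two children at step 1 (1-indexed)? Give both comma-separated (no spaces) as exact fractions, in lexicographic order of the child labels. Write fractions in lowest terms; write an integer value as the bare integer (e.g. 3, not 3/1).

27/10,13/10

iteration 1: select U,V (d=4, Q=-357); attach at lengths (27/10, 13/10); label the merged cluster UV
  updated: d(C,UV)=30, d(E,UV)=97/2, d(F,UV)=43/2, d(I,UV)=57/2, d(R,UV)=46
iteration 2: select E,I (d=37, Q=-266); attach at lengths (205/8, 91/8); label the merged cluster EI
  updated: d(C,EI)=65/2, d(EI,F)=13/2, d(EI,R)=37, d(EI,UV)=20
iteration 3: select EI,UV (d=20, Q=-307/2); attach at lengths (77/12, 163/12); label the merged cluster EIUV
  updated: d(C,EIUV)=85/4, d(EIUV,F)=4, d(EIUV,R)=63/2
iteration 4: select C,EIUV (d=85/4, Q=-177/2); attach at lengths (15, 25/4); label the merged cluster CEIUV
  updated: d(CEIUV,F)=-21/8, d(CEIUV,R)=205/8
iteration 5: select CEIUV,F (d=-21/8, Q=-40); attach at lengths (3, -45/8); label the merged cluster CEFIUV
  updated: d(CEFIUV,R)=181/8
iteration 6: select CEFIUV,R (d=181/8); attach at lengths (181/16, 181/16); label the merged cluster CEFIRUV
final tree: (((C:15,((E:205/8,I:91/8):77/12,(U:27/10,V:13/10):163/12):25/4):3,F:-45/8):181/16,R:181/16)
total length: 409/4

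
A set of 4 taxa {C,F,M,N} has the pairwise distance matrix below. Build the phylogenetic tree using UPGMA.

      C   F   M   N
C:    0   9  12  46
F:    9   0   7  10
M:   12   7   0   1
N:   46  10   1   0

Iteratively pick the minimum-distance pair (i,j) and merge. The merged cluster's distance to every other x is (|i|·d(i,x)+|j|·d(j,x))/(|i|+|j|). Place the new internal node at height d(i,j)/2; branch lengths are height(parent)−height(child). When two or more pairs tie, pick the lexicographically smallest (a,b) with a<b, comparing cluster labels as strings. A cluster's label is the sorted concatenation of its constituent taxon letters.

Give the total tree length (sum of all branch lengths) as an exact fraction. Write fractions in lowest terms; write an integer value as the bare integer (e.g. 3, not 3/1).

1. join M+N (d=1) ⇒ MN; edges |M|=1/2, |N|=1/2
  updated: d(C,MN)=29, d(F,MN)=17/2
2. join F+MN (d=17/2) ⇒ FMN; edges |F|=17/4, |MN|=15/4
  updated: d(C,FMN)=67/3
3. join C+FMN (d=67/3) ⇒ CFMN; edges |C|=67/6, |FMN|=83/12
final tree: (C:67/6,(F:17/4,(M:1/2,N:1/2):15/4):83/12)
total length: 325/12

325/12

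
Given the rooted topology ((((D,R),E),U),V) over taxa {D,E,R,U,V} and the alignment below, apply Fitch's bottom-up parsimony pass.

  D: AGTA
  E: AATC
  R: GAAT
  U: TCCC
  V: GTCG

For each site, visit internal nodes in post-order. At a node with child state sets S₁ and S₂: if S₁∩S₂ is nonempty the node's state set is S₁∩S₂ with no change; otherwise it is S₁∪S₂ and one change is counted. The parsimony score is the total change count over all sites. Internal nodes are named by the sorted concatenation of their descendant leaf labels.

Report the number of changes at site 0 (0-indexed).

3

site 0, node DR: D={A} ∪ R={G} → {A,G} (+1)
site 0, node DER: DR={A,G} ∩ E={A} → {A} (+0)
site 0, node DERU: DER={A} ∪ U={T} → {A,T} (+1)
site 0, node DERUV: DERU={A,T} ∪ V={G} → {A,G,T} (+1)
site 1, node DR: D={G} ∪ R={A} → {A,G} (+1)
site 1, node DER: DR={A,G} ∩ E={A} → {A} (+0)
site 1, node DERU: DER={A} ∪ U={C} → {A,C} (+1)
site 1, node DERUV: DERU={A,C} ∪ V={T} → {A,C,T} (+1)
site 2, node DR: D={T} ∪ R={A} → {A,T} (+1)
site 2, node DER: DR={A,T} ∩ E={T} → {T} (+0)
site 2, node DERU: DER={T} ∪ U={C} → {C,T} (+1)
site 2, node DERUV: DERU={C,T} ∩ V={C} → {C} (+0)
site 3, node DR: D={A} ∪ R={T} → {A,T} (+1)
site 3, node DER: DR={A,T} ∪ E={C} → {A,C,T} (+1)
site 3, node DERU: DER={A,C,T} ∩ U={C} → {C} (+0)
site 3, node DERUV: DERU={C} ∪ V={G} → {C,G} (+1)
per-site changes: [3, 3, 2, 3]; total = 11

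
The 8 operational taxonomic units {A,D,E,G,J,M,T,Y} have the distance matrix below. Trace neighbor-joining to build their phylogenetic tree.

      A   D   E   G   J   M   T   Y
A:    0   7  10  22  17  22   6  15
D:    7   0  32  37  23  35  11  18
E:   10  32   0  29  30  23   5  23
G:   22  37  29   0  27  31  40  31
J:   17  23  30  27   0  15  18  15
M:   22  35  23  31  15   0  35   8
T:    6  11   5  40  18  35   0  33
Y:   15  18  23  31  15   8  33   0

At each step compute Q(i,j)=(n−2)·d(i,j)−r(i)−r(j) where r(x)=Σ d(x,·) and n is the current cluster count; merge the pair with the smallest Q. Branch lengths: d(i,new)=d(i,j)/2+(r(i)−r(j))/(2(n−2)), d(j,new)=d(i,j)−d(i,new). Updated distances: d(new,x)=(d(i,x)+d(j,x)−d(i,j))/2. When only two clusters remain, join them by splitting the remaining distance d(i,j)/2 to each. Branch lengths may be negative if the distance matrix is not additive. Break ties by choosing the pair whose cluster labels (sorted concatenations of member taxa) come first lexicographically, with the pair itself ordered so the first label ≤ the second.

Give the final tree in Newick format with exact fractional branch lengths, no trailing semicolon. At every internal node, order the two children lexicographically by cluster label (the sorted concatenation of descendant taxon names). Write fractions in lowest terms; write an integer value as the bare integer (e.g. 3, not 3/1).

(((A:-21/8,D:77/8):11/8,(E:17/6,T:13/6):59/8):3,(G:149/8,(J:93/16,(M:13/2,Y:3/2):83/16):23/8):3)

step 1: merge (E,T) at d=5, Q=-270; branch lengths E→17/6, T→13/6; new cluster ET
  updated: d(A,ET)=11/2, d(D,ET)=19, d(ET,G)=32, d(ET,J)=43/2, d(ET,M)=53/2, d(ET,Y)=51/2
step 2: merge (M,Y) at d=8, Q=-210; branch lengths M→13/2, Y→3/2; new cluster MY
  updated: d(A,MY)=29/2, d(D,MY)=45/2, d(ET,MY)=22, d(G,MY)=27, d(J,MY)=11
step 3: merge (J,MY) at d=11, Q=-305/2; branch lengths J→93/16, MY→83/16; new cluster JMY
  updated: d(A,JMY)=41/4, d(D,JMY)=69/4, d(ET,JMY)=65/4, d(G,JMY)=43/2
step 4: merge (G,JMY) at d=43/2, Q=-453/4; branch lengths G→149/8, JMY→23/8; new cluster GJMY
  updated: d(A,GJMY)=43/8, d(D,GJMY)=131/8, d(ET,GJMY)=107/8
step 5: merge (A,D) at d=7, Q=-185/4; branch lengths A→-21/8, D→77/8; new cluster AD
  updated: d(AD,ET)=35/4, d(AD,GJMY)=59/8
step 6: merge (AD,ET) at d=35/4, Q=-59/2; branch lengths AD→11/8, ET→59/8; new cluster ADET
  updated: d(ADET,GJMY)=6
step 7: merge (ADET,GJMY) at d=6; branch lengths ADET→3, GJMY→3; new cluster ADEGJMTY
final tree: (((A:-21/8,D:77/8):11/8,(E:17/6,T:13/6):59/8):3,(G:149/8,(J:93/16,(M:13/2,Y:3/2):83/16):23/8):3)
total length: 269/4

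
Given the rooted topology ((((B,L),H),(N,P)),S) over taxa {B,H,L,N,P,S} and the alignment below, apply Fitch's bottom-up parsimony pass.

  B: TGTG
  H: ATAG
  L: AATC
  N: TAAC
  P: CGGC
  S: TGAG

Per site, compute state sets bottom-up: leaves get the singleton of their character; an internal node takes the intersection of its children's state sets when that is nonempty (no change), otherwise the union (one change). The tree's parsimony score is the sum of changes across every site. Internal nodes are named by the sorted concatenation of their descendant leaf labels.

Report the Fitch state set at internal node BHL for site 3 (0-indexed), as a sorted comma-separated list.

BL@0: {T} ∪ {A} = {A,T} (union, +1)
BHL@0: {A,T} ∩ {A} = {A} (intersection, +0)
NP@0: {T} ∪ {C} = {C,T} (union, +1)
BHLNP@0: {A} ∪ {C,T} = {A,C,T} (union, +1)
BHLNPS@0: {A,C,T} ∩ {T} = {T} (intersection, +0)
BL@1: {G} ∪ {A} = {A,G} (union, +1)
BHL@1: {A,G} ∪ {T} = {A,G,T} (union, +1)
NP@1: {A} ∪ {G} = {A,G} (union, +1)
BHLNP@1: {A,G,T} ∩ {A,G} = {A,G} (intersection, +0)
BHLNPS@1: {A,G} ∩ {G} = {G} (intersection, +0)
BL@2: {T} ∩ {T} = {T} (intersection, +0)
BHL@2: {T} ∪ {A} = {A,T} (union, +1)
NP@2: {A} ∪ {G} = {A,G} (union, +1)
BHLNP@2: {A,T} ∩ {A,G} = {A} (intersection, +0)
BHLNPS@2: {A} ∩ {A} = {A} (intersection, +0)
BL@3: {G} ∪ {C} = {C,G} (union, +1)
BHL@3: {C,G} ∩ {G} = {G} (intersection, +0)
NP@3: {C} ∩ {C} = {C} (intersection, +0)
BHLNP@3: {G} ∪ {C} = {C,G} (union, +1)
BHLNPS@3: {C,G} ∩ {G} = {G} (intersection, +0)
per-site changes: [3, 3, 2, 2]; total = 10

G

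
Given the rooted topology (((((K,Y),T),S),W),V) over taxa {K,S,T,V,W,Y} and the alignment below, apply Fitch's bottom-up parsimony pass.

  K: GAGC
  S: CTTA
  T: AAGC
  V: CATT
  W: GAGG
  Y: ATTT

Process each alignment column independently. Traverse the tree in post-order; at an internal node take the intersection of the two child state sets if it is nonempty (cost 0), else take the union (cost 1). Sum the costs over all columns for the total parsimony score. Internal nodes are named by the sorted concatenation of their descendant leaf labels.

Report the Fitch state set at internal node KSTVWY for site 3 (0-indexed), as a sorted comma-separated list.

A,C,G,T

site 0, node KY: K={G} ∪ Y={A} → {A,G} (+1)
site 0, node KTY: KY={A,G} ∩ T={A} → {A} (+0)
site 0, node KSTY: KTY={A} ∪ S={C} → {A,C} (+1)
site 0, node KSTWY: KSTY={A,C} ∪ W={G} → {A,C,G} (+1)
site 0, node KSTVWY: KSTWY={A,C,G} ∩ V={C} → {C} (+0)
site 1, node KY: K={A} ∪ Y={T} → {A,T} (+1)
site 1, node KTY: KY={A,T} ∩ T={A} → {A} (+0)
site 1, node KSTY: KTY={A} ∪ S={T} → {A,T} (+1)
site 1, node KSTWY: KSTY={A,T} ∩ W={A} → {A} (+0)
site 1, node KSTVWY: KSTWY={A} ∩ V={A} → {A} (+0)
site 2, node KY: K={G} ∪ Y={T} → {G,T} (+1)
site 2, node KTY: KY={G,T} ∩ T={G} → {G} (+0)
site 2, node KSTY: KTY={G} ∪ S={T} → {G,T} (+1)
site 2, node KSTWY: KSTY={G,T} ∩ W={G} → {G} (+0)
site 2, node KSTVWY: KSTWY={G} ∪ V={T} → {G,T} (+1)
site 3, node KY: K={C} ∪ Y={T} → {C,T} (+1)
site 3, node KTY: KY={C,T} ∩ T={C} → {C} (+0)
site 3, node KSTY: KTY={C} ∪ S={A} → {A,C} (+1)
site 3, node KSTWY: KSTY={A,C} ∪ W={G} → {A,C,G} (+1)
site 3, node KSTVWY: KSTWY={A,C,G} ∪ V={T} → {A,C,G,T} (+1)
per-site changes: [3, 2, 3, 4]; total = 12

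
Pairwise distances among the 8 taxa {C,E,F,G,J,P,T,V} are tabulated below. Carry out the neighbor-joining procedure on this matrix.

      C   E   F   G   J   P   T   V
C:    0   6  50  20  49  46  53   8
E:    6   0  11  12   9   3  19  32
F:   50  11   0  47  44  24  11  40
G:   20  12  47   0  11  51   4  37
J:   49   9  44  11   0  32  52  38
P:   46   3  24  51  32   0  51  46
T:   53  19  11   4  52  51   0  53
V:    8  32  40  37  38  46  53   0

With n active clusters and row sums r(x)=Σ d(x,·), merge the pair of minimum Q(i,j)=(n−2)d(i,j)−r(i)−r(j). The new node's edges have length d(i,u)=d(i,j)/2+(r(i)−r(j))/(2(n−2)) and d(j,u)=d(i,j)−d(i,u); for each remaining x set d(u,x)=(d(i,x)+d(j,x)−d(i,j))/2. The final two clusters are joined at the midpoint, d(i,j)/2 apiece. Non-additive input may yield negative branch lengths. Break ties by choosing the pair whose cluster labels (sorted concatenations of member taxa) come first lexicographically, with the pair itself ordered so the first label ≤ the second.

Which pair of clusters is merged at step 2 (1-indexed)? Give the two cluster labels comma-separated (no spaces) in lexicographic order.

iteration 1: select C,V (d=8, Q=-438); attach at lengths (13/6, 35/6); label the merged cluster CV
  updated: d(CV,E)=15, d(CV,F)=41, d(CV,G)=49/2, d(CV,J)=79/2, d(CV,P)=42, d(CV,T)=49
iteration 2: select G,T (d=4, Q=-631/2); attach at lengths (-33/20, 113/20); label the merged cluster GT
  updated: d(CV,GT)=139/4, d(E,GT)=27/2, d(F,GT)=27, d(GT,J)=59/2, d(GT,P)=49
iteration 3: select F,P (d=24, Q=-201); attach at lengths (93/8, 99/8); label the merged cluster FP
  updated: d(CV,FP)=59/2, d(E,FP)=-5, d(FP,GT)=26, d(FP,J)=26
iteration 4: select E,FP (d=-5, Q=-124); attach at lengths (-59/6, 29/6); label the merged cluster EFP
  updated: d(CV,EFP)=99/4, d(EFP,GT)=89/4, d(EFP,J)=20
iteration 5: select CV,EFP (d=99/4, Q=-233/2); attach at lengths (163/8, 35/8); label the merged cluster CEFPV
  updated: d(CEFPV,GT)=129/8, d(CEFPV,J)=139/8
iteration 6: select CEFPV,GT (d=129/8, Q=-63); attach at lengths (2, 113/8); label the merged cluster CEFGPTV
  updated: d(CEFGPTV,J)=123/8
iteration 7: select CEFGPTV,J (d=123/8); attach at lengths (123/16, 123/16); label the merged cluster CEFGJPTV
final tree: ((((C:13/6,V:35/6):163/8,(E:-59/6,(F:93/8,P:99/8):29/6):35/8):2,(G:-33/20,T:113/20):113/8):123/16,J:123/16)
total length: 349/4

G,T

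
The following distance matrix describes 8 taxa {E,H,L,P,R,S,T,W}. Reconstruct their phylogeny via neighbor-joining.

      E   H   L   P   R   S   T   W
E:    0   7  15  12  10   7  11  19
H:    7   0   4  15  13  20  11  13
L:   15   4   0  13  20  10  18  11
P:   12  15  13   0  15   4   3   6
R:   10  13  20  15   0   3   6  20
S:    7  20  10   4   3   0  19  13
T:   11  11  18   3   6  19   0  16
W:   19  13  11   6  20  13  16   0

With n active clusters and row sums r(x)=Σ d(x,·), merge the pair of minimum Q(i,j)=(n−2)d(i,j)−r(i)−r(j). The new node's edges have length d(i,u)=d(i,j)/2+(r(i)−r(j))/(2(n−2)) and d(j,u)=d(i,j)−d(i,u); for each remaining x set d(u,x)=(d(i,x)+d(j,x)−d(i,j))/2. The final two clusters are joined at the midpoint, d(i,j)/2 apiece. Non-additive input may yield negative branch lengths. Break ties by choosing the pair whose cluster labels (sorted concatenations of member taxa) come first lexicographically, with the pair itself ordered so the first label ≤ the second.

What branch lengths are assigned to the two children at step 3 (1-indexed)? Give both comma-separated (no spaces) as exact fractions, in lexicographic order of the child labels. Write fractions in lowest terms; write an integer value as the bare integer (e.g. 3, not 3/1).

131/32,93/32

1. join H+L (d=4, Q=-150) ⇒ HL; edges |H|=4/3, |L|=8/3
  updated: d(E,HL)=9, d(HL,P)=12, d(HL,R)=29/2, d(HL,S)=13, d(HL,T)=25/2, d(HL,W)=10
2. join R+S (d=3, Q=-225/2) ⇒ RS; edges |R|=49/20, |S|=11/20
  updated: d(E,RS)=7, d(HL,RS)=49/4, d(P,RS)=8, d(RS,T)=11, d(RS,W)=15
3. join E+RS (d=7, Q=-333/4) ⇒ ERS; edges |E|=131/32, |RS|=93/32
  updated: d(ERS,HL)=57/8, d(ERS,P)=13/2, d(ERS,T)=15/2, d(ERS,W)=27/2
4. join P+T (d=3, Q=-115/2) ⇒ PT; edges |P|=-5/12, |T|=41/12
  updated: d(ERS,PT)=11/2, d(HL,PT)=43/4, d(PT,W)=19/2
5. join ERS+PT (d=11/2, Q=-327/8) ⇒ EPRST; edges |ERS|=91/32, |PT|=85/32
  updated: d(EPRST,HL)=99/16, d(EPRST,W)=35/4
6. join EPRST+HL (d=99/16, Q=-399/16) ⇒ EHLPRST; edges |EPRST|=79/32, |HL|=119/32
  updated: d(EHLPRST,W)=201/32
7. join EHLPRST+W (d=201/32) ⇒ EHLPRSTW; edges |EHLPRST|=201/64, |W|=201/64
final tree: ((((E:131/32,(R:49/20,S:11/20):93/32):91/32,(P:-5/12,T:41/12):85/32):79/32,(H:4/3,L:8/3):119/32):201/64,W:201/64)
total length: 1119/32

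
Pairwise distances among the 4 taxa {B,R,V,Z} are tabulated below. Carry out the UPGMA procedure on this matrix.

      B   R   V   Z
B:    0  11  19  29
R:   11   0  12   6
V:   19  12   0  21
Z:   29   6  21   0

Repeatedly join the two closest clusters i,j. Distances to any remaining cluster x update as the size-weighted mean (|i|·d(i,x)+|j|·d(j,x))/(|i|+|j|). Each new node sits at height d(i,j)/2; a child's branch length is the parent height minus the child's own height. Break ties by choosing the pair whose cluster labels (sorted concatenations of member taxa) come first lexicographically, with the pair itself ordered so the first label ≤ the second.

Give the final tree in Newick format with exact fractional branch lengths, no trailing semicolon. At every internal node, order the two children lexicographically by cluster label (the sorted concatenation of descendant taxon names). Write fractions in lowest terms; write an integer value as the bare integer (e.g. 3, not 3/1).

1. join R+Z (d=6) ⇒ RZ; edges |R|=3, |Z|=3
  updated: d(B,RZ)=20, d(RZ,V)=33/2
2. join RZ+V (d=33/2) ⇒ RVZ; edges |RZ|=21/4, |V|=33/4
  updated: d(B,RVZ)=59/3
3. join B+RVZ (d=59/3) ⇒ BRVZ; edges |B|=59/6, |RVZ|=19/12
final tree: (B:59/6,((R:3,Z:3):21/4,V:33/4):19/12)
total length: 371/12

(B:59/6,((R:3,Z:3):21/4,V:33/4):19/12)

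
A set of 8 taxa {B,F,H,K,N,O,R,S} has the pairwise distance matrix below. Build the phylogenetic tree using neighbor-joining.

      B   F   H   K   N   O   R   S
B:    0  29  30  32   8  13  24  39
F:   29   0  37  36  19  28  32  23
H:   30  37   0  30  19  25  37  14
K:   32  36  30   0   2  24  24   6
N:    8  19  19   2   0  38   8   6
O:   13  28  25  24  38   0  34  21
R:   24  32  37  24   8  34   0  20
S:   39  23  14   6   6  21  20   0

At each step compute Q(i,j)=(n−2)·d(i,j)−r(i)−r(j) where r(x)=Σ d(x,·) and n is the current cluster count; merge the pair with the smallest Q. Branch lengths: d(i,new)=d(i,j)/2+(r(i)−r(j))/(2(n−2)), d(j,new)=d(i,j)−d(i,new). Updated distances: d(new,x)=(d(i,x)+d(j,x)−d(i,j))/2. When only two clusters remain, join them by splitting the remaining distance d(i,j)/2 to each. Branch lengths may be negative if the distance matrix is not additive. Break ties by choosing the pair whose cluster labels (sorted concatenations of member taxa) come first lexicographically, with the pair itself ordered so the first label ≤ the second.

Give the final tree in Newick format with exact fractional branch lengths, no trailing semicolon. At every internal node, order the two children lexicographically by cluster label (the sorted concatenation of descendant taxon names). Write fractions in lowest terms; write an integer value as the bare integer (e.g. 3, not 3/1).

step 1: merge (B,O) at d=13, Q=-280; branch lengths B→35/6, O→43/6; new cluster BO
  updated: d(BO,F)=22, d(BO,H)=21, d(BO,K)=43/2, d(BO,N)=33/2, d(BO,R)=45/2, d(BO,S)=47/2
step 2: merge (BO,F) at d=22, Q=-186; branch lengths BO→34/5, F→76/5; new cluster BFO
  updated: d(BFO,H)=18, d(BFO,K)=71/4, d(BFO,N)=27/4, d(BFO,R)=65/4, d(BFO,S)=49/4
step 3: merge (H,S) at d=14, Q=-481/4; branch lengths H→463/32, S→-15/32; new cluster HS
  updated: d(BFO,HS)=65/8, d(HS,K)=11, d(HS,N)=11/2, d(HS,R)=43/2
step 4: merge (K,N) at d=2, Q=-71; branch lengths K→77/12, N→-53/12; new cluster KN
  updated: d(BFO,KN)=45/4, d(HS,KN)=29/4, d(KN,R)=15
step 5: merge (BFO,HS) at d=65/8, Q=-225/4; branch lengths BFO→15/4, HS→35/8; new cluster BFHOS
  updated: d(BFHOS,KN)=83/16, d(BFHOS,R)=237/16
step 6: merge (BFHOS,KN) at d=83/16, Q=-35; branch lengths BFHOS→5/2, KN→43/16; new cluster BFHKNOS
  updated: d(BFHKNOS,R)=197/16
step 7: merge (BFHKNOS,R) at d=197/16; branch lengths BFHKNOS→197/32, R→197/32; new cluster BFHKNORS
final tree: (((((B:35/6,O:43/6):34/5,F:76/5):15/4,(H:463/32,S:-15/32):35/8):5/2,(K:77/12,N:-53/12):43/16):197/32,R:197/32)
total length: 613/8

(((((B:35/6,O:43/6):34/5,F:76/5):15/4,(H:463/32,S:-15/32):35/8):5/2,(K:77/12,N:-53/12):43/16):197/32,R:197/32)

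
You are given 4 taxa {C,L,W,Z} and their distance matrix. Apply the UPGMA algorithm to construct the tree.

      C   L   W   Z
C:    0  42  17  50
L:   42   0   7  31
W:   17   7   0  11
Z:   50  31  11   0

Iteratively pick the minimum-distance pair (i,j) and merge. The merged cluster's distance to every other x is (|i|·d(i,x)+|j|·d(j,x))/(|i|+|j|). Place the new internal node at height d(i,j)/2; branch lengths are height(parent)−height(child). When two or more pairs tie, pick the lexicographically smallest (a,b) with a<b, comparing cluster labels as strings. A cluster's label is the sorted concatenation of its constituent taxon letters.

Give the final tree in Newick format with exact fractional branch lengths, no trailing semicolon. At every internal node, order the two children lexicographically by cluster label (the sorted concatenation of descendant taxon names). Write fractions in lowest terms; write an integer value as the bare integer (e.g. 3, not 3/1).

1. join L+W (d=7) ⇒ LW; edges |L|=7/2, |W|=7/2
  updated: d(C,LW)=59/2, d(LW,Z)=21
2. join LW+Z (d=21) ⇒ LWZ; edges |LW|=7, |Z|=21/2
  updated: d(C,LWZ)=109/3
3. join C+LWZ (d=109/3) ⇒ CLWZ; edges |C|=109/6, |LWZ|=23/3
final tree: (C:109/6,((L:7/2,W:7/2):7,Z:21/2):23/3)
total length: 151/3

(C:109/6,((L:7/2,W:7/2):7,Z:21/2):23/3)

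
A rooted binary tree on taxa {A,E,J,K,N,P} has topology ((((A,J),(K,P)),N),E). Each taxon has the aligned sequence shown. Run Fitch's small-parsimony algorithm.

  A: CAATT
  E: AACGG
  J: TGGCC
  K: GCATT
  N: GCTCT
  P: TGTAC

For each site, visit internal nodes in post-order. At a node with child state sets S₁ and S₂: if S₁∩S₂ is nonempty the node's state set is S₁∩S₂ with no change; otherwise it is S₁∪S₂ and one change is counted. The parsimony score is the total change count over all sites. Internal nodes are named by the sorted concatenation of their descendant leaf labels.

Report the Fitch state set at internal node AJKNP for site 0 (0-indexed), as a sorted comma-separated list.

G,T

site 0, node AJ: A={C} ∪ J={T} → {C,T} (+1)
site 0, node KP: K={G} ∪ P={T} → {G,T} (+1)
site 0, node AJKP: AJ={C,T} ∩ KP={G,T} → {T} (+0)
site 0, node AJKNP: AJKP={T} ∪ N={G} → {G,T} (+1)
site 0, node AEJKNP: AJKNP={G,T} ∪ E={A} → {A,G,T} (+1)
site 1, node AJ: A={A} ∪ J={G} → {A,G} (+1)
site 1, node KP: K={C} ∪ P={G} → {C,G} (+1)
site 1, node AJKP: AJ={A,G} ∩ KP={C,G} → {G} (+0)
site 1, node AJKNP: AJKP={G} ∪ N={C} → {C,G} (+1)
site 1, node AEJKNP: AJKNP={C,G} ∪ E={A} → {A,C,G} (+1)
site 2, node AJ: A={A} ∪ J={G} → {A,G} (+1)
site 2, node KP: K={A} ∪ P={T} → {A,T} (+1)
site 2, node AJKP: AJ={A,G} ∩ KP={A,T} → {A} (+0)
site 2, node AJKNP: AJKP={A} ∪ N={T} → {A,T} (+1)
site 2, node AEJKNP: AJKNP={A,T} ∪ E={C} → {A,C,T} (+1)
site 3, node AJ: A={T} ∪ J={C} → {C,T} (+1)
site 3, node KP: K={T} ∪ P={A} → {A,T} (+1)
site 3, node AJKP: AJ={C,T} ∩ KP={A,T} → {T} (+0)
site 3, node AJKNP: AJKP={T} ∪ N={C} → {C,T} (+1)
site 3, node AEJKNP: AJKNP={C,T} ∪ E={G} → {C,G,T} (+1)
site 4, node AJ: A={T} ∪ J={C} → {C,T} (+1)
site 4, node KP: K={T} ∪ P={C} → {C,T} (+1)
site 4, node AJKP: AJ={C,T} ∩ KP={C,T} → {C,T} (+0)
site 4, node AJKNP: AJKP={C,T} ∩ N={T} → {T} (+0)
site 4, node AEJKNP: AJKNP={T} ∪ E={G} → {G,T} (+1)
per-site changes: [4, 4, 4, 4, 3]; total = 19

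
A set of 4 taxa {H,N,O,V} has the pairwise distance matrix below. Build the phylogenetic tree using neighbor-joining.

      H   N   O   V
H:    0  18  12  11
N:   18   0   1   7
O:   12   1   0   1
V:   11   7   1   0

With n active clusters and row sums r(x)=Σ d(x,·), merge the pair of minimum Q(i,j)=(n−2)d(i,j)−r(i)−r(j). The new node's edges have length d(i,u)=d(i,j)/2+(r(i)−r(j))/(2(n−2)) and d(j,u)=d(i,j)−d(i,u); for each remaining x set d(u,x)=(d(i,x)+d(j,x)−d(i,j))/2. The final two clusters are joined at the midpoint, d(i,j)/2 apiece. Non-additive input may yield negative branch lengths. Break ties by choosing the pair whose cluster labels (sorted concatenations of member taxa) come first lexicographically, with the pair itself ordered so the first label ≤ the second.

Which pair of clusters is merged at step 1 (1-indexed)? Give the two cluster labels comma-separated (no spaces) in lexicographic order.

step 1: merge (H,V) at d=11, Q=-38; branch lengths H→11, V→0; new cluster HV
  updated: d(HV,N)=7, d(HV,O)=1
step 2: merge (HV,N) at d=7, Q=-9; branch lengths HV→7/2, N→7/2; new cluster HNV
  updated: d(HNV,O)=-5/2
step 3: merge (HNV,O) at d=-5/2; branch lengths HNV→-5/4, O→-5/4; new cluster HNOV
final tree: (((H:11,V:0):7/2,N:7/2):-5/4,O:-5/4)
total length: 31/2

H,V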